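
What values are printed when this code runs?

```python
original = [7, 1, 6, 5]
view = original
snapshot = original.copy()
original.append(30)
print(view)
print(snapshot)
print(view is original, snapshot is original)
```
[7, 1, 6, 5, 30]
[7, 1, 6, 5]
True False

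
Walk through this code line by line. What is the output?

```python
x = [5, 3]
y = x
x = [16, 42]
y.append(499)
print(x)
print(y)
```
[16, 42]
[5, 3, 499]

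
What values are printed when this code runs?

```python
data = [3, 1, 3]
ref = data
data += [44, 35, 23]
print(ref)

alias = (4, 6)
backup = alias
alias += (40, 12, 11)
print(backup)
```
[3, 1, 3, 44, 35, 23]
(4, 6)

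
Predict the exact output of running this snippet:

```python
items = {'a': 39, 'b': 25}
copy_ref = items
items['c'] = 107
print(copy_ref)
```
{'a': 39, 'b': 25, 'c': 107}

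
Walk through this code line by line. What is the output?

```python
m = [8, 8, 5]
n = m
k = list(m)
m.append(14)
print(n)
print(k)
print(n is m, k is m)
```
[8, 8, 5, 14]
[8, 8, 5]
True False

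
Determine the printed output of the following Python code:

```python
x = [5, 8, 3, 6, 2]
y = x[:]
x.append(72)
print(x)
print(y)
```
[5, 8, 3, 6, 2, 72]
[5, 8, 3, 6, 2]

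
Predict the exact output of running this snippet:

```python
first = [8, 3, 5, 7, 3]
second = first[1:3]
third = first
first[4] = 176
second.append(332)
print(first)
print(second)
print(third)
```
[8, 3, 5, 7, 176]
[3, 5, 332]
[8, 3, 5, 7, 176]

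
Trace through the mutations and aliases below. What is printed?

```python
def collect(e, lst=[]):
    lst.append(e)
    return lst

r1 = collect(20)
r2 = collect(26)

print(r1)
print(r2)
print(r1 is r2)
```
[20, 26]
[20, 26]
True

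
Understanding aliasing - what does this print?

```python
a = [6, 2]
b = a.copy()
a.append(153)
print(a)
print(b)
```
[6, 2, 153]
[6, 2]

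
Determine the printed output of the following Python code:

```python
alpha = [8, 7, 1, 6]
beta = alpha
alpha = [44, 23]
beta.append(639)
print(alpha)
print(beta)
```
[44, 23]
[8, 7, 1, 6, 639]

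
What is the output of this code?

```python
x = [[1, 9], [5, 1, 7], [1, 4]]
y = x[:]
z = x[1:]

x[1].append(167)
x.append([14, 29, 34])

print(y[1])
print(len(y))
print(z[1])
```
[5, 1, 7, 167]
3
[1, 4]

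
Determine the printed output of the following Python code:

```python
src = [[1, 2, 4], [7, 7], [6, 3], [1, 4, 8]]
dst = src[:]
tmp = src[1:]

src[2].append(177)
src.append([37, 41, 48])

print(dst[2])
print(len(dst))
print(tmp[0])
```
[6, 3, 177]
4
[7, 7]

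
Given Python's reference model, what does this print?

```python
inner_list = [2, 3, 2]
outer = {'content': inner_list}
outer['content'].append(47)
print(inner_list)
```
[2, 3, 2, 47]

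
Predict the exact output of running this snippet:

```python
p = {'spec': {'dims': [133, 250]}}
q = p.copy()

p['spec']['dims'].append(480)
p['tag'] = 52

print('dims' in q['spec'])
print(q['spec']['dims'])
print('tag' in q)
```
True
[133, 250, 480]
False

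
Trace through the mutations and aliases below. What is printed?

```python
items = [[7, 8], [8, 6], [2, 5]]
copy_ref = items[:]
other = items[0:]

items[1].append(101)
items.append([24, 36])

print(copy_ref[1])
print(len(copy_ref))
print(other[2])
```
[8, 6, 101]
3
[2, 5]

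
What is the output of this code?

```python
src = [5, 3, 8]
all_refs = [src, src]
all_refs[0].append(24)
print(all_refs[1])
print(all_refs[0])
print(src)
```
[5, 3, 8, 24]
[5, 3, 8, 24]
[5, 3, 8, 24]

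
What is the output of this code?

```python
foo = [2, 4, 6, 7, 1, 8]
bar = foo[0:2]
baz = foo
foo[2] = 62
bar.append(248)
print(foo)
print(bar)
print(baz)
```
[2, 4, 62, 7, 1, 8]
[2, 4, 248]
[2, 4, 62, 7, 1, 8]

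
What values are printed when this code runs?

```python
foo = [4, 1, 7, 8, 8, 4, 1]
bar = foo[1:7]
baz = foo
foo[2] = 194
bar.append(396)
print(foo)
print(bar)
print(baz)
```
[4, 1, 194, 8, 8, 4, 1]
[1, 7, 8, 8, 4, 1, 396]
[4, 1, 194, 8, 8, 4, 1]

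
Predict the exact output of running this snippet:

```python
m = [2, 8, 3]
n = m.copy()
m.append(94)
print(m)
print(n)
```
[2, 8, 3, 94]
[2, 8, 3]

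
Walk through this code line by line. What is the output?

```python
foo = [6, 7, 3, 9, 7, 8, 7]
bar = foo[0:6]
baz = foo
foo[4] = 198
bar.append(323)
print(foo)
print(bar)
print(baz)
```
[6, 7, 3, 9, 198, 8, 7]
[6, 7, 3, 9, 7, 8, 323]
[6, 7, 3, 9, 198, 8, 7]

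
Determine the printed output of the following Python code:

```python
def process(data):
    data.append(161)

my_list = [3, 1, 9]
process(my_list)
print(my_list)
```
[3, 1, 9, 161]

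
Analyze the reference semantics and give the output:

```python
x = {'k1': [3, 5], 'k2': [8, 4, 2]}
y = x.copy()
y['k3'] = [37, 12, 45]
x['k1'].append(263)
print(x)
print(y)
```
{'k1': [3, 5, 263], 'k2': [8, 4, 2]}
{'k1': [3, 5, 263], 'k2': [8, 4, 2], 'k3': [37, 12, 45]}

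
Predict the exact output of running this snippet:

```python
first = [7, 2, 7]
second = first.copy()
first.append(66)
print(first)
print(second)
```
[7, 2, 7, 66]
[7, 2, 7]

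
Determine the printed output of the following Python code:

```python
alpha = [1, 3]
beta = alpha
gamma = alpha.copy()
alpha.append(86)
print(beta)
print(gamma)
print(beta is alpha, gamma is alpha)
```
[1, 3, 86]
[1, 3]
True False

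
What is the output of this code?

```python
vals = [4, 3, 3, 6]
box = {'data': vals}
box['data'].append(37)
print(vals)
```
[4, 3, 3, 6, 37]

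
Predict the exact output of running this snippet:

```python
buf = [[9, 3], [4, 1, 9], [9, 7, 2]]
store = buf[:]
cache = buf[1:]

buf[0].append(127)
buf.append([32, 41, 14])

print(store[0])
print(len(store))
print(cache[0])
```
[9, 3, 127]
3
[4, 1, 9]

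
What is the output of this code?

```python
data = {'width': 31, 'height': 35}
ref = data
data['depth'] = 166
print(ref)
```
{'width': 31, 'height': 35, 'depth': 166}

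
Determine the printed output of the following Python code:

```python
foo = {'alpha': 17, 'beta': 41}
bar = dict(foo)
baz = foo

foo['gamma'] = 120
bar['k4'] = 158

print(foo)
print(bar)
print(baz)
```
{'alpha': 17, 'beta': 41, 'gamma': 120}
{'alpha': 17, 'beta': 41, 'k4': 158}
{'alpha': 17, 'beta': 41, 'gamma': 120}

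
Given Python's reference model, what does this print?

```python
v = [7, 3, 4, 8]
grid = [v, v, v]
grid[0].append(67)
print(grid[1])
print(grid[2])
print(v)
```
[7, 3, 4, 8, 67]
[7, 3, 4, 8, 67]
[7, 3, 4, 8, 67]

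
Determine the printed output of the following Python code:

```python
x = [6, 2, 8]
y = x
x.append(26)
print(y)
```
[6, 2, 8, 26]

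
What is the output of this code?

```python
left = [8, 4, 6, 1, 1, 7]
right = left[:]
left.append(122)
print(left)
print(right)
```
[8, 4, 6, 1, 1, 7, 122]
[8, 4, 6, 1, 1, 7]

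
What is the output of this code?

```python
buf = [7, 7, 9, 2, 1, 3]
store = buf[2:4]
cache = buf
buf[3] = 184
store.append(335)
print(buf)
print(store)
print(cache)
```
[7, 7, 9, 184, 1, 3]
[9, 2, 335]
[7, 7, 9, 184, 1, 3]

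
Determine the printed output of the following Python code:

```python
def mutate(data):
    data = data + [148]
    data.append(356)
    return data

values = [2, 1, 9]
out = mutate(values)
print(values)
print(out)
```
[2, 1, 9]
[2, 1, 9, 148, 356]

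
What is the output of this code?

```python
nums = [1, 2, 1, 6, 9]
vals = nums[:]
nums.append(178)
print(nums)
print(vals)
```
[1, 2, 1, 6, 9, 178]
[1, 2, 1, 6, 9]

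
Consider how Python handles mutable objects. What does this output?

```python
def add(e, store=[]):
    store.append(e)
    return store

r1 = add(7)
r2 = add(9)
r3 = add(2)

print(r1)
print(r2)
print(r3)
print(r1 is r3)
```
[7, 9, 2]
[7, 9, 2]
[7, 9, 2]
True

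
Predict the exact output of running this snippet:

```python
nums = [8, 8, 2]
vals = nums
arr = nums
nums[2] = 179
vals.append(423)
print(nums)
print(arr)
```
[8, 8, 179, 423]
[8, 8, 179, 423]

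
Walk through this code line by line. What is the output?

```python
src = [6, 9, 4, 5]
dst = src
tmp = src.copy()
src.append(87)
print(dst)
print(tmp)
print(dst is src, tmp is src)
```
[6, 9, 4, 5, 87]
[6, 9, 4, 5]
True False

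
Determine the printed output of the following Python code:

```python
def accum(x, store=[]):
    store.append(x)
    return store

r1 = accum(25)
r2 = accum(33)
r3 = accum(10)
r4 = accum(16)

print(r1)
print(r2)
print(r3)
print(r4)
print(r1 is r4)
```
[25, 33, 10, 16]
[25, 33, 10, 16]
[25, 33, 10, 16]
[25, 33, 10, 16]
True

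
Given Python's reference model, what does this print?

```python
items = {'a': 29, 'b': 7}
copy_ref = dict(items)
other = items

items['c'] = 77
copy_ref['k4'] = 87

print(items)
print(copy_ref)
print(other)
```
{'a': 29, 'b': 7, 'c': 77}
{'a': 29, 'b': 7, 'k4': 87}
{'a': 29, 'b': 7, 'c': 77}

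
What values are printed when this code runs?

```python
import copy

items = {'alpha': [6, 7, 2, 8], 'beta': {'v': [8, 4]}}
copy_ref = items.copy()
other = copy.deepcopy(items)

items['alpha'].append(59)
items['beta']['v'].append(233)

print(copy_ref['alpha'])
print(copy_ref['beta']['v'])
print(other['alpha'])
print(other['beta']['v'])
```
[6, 7, 2, 8, 59]
[8, 4, 233]
[6, 7, 2, 8]
[8, 4]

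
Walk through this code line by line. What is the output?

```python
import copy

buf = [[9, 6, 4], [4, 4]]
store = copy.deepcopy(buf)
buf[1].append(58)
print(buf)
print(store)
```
[[9, 6, 4], [4, 4, 58]]
[[9, 6, 4], [4, 4]]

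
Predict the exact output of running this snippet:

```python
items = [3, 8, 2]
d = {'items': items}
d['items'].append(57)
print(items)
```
[3, 8, 2, 57]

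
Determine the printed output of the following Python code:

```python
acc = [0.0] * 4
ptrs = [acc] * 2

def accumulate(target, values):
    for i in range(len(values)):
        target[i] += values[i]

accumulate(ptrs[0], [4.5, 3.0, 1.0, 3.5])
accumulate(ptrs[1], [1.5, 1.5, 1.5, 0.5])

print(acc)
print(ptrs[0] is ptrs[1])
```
[6.0, 4.5, 2.5, 4.0]
True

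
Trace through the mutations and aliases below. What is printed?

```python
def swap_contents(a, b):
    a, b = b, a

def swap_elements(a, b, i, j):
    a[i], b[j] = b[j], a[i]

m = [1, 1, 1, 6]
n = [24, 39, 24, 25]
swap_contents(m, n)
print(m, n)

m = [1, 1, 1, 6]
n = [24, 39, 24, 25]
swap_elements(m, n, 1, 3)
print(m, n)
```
[1, 1, 1, 6] [24, 39, 24, 25]
[1, 25, 1, 6] [24, 39, 24, 1]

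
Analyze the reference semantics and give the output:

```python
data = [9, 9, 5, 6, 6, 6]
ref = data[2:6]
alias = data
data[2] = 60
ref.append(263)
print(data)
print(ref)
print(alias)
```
[9, 9, 60, 6, 6, 6]
[5, 6, 6, 6, 263]
[9, 9, 60, 6, 6, 6]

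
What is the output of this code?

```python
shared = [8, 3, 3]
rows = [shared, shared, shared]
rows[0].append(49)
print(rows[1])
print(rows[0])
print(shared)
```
[8, 3, 3, 49]
[8, 3, 3, 49]
[8, 3, 3, 49]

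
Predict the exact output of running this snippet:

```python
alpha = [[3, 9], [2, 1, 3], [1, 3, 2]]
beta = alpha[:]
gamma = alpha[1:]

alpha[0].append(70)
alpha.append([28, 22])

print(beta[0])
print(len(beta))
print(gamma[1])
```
[3, 9, 70]
3
[1, 3, 2]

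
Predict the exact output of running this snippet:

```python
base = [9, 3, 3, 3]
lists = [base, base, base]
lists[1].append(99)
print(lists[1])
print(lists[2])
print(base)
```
[9, 3, 3, 3, 99]
[9, 3, 3, 3, 99]
[9, 3, 3, 3, 99]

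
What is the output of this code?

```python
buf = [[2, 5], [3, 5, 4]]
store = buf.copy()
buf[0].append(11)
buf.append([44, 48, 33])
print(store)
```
[[2, 5, 11], [3, 5, 4]]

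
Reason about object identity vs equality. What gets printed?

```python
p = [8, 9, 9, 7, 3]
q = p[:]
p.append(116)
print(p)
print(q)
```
[8, 9, 9, 7, 3, 116]
[8, 9, 9, 7, 3]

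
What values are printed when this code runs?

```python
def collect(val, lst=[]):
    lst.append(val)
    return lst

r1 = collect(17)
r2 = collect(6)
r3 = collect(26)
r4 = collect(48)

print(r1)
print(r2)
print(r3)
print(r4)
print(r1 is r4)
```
[17, 6, 26, 48]
[17, 6, 26, 48]
[17, 6, 26, 48]
[17, 6, 26, 48]
True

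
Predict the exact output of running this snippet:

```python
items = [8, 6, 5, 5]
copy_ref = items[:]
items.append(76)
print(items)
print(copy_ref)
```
[8, 6, 5, 5, 76]
[8, 6, 5, 5]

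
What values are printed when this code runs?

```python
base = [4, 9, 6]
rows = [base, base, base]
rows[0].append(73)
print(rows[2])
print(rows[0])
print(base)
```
[4, 9, 6, 73]
[4, 9, 6, 73]
[4, 9, 6, 73]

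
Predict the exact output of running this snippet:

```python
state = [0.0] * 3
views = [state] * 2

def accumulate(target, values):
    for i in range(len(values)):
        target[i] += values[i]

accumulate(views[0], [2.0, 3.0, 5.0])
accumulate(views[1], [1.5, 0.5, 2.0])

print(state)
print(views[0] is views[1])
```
[3.5, 3.5, 7.0]
True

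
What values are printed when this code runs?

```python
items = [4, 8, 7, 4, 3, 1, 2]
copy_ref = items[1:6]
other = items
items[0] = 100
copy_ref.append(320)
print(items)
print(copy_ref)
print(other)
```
[100, 8, 7, 4, 3, 1, 2]
[8, 7, 4, 3, 1, 320]
[100, 8, 7, 4, 3, 1, 2]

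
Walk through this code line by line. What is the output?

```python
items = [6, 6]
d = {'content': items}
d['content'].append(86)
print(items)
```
[6, 6, 86]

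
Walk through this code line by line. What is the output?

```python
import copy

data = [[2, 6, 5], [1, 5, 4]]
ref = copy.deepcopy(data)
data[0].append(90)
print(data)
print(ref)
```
[[2, 6, 5, 90], [1, 5, 4]]
[[2, 6, 5], [1, 5, 4]]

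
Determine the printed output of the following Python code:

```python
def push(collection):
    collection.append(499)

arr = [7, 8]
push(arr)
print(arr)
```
[7, 8, 499]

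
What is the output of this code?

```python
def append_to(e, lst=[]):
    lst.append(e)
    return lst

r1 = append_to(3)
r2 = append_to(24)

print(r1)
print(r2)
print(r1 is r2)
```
[3, 24]
[3, 24]
True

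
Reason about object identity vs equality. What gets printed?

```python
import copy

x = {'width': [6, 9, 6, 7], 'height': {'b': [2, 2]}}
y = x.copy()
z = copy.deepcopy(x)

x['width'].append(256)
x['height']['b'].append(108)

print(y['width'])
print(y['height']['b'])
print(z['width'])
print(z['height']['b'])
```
[6, 9, 6, 7, 256]
[2, 2, 108]
[6, 9, 6, 7]
[2, 2]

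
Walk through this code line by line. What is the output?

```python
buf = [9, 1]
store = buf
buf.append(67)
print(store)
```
[9, 1, 67]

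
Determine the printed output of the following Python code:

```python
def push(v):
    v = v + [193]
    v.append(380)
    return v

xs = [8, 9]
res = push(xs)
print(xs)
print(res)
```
[8, 9]
[8, 9, 193, 380]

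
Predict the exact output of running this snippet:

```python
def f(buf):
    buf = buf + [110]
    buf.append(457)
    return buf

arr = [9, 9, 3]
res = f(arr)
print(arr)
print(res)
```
[9, 9, 3]
[9, 9, 3, 110, 457]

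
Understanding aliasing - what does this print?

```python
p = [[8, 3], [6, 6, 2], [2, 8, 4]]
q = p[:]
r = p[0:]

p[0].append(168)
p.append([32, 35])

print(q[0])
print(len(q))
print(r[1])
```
[8, 3, 168]
3
[6, 6, 2]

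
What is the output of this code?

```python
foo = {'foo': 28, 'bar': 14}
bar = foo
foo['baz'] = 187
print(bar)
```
{'foo': 28, 'bar': 14, 'baz': 187}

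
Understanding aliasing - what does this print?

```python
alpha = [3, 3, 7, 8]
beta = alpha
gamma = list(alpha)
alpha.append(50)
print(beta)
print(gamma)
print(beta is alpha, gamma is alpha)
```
[3, 3, 7, 8, 50]
[3, 3, 7, 8]
True False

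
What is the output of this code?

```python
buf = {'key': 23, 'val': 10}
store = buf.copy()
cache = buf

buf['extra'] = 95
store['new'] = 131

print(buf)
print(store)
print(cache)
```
{'key': 23, 'val': 10, 'extra': 95}
{'key': 23, 'val': 10, 'new': 131}
{'key': 23, 'val': 10, 'extra': 95}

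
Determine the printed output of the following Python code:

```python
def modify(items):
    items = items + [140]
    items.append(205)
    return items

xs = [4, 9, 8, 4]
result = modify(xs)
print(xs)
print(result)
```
[4, 9, 8, 4]
[4, 9, 8, 4, 140, 205]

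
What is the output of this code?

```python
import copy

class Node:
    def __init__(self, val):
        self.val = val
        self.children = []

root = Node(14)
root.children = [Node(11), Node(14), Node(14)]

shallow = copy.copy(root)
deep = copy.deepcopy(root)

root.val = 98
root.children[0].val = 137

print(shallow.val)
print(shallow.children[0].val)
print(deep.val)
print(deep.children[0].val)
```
14
137
14
11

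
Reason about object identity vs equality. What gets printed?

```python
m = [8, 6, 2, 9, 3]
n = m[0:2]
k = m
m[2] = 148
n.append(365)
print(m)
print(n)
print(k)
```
[8, 6, 148, 9, 3]
[8, 6, 365]
[8, 6, 148, 9, 3]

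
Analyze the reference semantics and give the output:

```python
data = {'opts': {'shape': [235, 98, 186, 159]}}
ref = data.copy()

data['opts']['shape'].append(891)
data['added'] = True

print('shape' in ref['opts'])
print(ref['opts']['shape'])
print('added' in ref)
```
True
[235, 98, 186, 159, 891]
False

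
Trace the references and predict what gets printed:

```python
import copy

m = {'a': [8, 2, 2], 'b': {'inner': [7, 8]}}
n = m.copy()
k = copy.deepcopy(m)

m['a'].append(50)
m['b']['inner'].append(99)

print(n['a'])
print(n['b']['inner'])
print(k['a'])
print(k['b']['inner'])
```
[8, 2, 2, 50]
[7, 8, 99]
[8, 2, 2]
[7, 8]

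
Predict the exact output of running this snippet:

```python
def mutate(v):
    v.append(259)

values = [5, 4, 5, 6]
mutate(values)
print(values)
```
[5, 4, 5, 6, 259]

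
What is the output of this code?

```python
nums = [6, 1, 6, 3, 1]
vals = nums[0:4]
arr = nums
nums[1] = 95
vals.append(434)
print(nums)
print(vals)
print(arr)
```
[6, 95, 6, 3, 1]
[6, 1, 6, 3, 434]
[6, 95, 6, 3, 1]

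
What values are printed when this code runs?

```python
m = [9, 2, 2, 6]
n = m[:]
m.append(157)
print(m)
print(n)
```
[9, 2, 2, 6, 157]
[9, 2, 2, 6]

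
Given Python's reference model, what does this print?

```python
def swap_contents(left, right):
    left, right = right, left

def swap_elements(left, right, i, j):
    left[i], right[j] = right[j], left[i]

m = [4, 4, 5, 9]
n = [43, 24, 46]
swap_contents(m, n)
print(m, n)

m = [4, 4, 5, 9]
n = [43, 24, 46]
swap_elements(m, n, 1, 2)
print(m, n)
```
[4, 4, 5, 9] [43, 24, 46]
[4, 46, 5, 9] [43, 24, 4]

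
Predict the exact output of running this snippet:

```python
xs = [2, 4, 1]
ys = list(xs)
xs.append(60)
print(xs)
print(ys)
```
[2, 4, 1, 60]
[2, 4, 1]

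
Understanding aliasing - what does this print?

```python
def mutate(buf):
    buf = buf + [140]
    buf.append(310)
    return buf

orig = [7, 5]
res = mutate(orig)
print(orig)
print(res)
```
[7, 5]
[7, 5, 140, 310]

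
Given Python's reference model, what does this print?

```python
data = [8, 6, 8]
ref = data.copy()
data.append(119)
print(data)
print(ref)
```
[8, 6, 8, 119]
[8, 6, 8]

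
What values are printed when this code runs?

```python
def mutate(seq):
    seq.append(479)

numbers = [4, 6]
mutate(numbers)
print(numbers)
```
[4, 6, 479]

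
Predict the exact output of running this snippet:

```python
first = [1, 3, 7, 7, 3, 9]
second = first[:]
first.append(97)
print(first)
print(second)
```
[1, 3, 7, 7, 3, 9, 97]
[1, 3, 7, 7, 3, 9]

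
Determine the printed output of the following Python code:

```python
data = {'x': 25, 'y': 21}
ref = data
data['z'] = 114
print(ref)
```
{'x': 25, 'y': 21, 'z': 114}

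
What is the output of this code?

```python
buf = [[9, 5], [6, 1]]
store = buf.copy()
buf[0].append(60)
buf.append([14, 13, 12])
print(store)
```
[[9, 5, 60], [6, 1]]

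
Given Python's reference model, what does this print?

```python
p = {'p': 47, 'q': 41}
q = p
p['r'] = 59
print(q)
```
{'p': 47, 'q': 41, 'r': 59}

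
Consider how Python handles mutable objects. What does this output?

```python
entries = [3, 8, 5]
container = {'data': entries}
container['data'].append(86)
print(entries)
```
[3, 8, 5, 86]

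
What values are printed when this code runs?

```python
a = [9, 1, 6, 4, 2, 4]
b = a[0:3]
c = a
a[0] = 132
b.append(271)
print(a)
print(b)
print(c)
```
[132, 1, 6, 4, 2, 4]
[9, 1, 6, 271]
[132, 1, 6, 4, 2, 4]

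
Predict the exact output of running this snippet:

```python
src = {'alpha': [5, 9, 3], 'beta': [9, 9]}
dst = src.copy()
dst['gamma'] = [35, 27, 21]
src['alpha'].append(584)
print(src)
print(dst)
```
{'alpha': [5, 9, 3, 584], 'beta': [9, 9]}
{'alpha': [5, 9, 3, 584], 'beta': [9, 9], 'gamma': [35, 27, 21]}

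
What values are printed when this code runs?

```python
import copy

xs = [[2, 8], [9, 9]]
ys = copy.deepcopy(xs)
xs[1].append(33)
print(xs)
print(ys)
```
[[2, 8], [9, 9, 33]]
[[2, 8], [9, 9]]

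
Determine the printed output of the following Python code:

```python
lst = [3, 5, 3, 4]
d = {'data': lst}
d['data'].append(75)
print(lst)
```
[3, 5, 3, 4, 75]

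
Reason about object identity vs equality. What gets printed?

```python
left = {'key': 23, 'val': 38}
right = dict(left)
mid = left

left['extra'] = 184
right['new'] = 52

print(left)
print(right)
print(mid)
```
{'key': 23, 'val': 38, 'extra': 184}
{'key': 23, 'val': 38, 'new': 52}
{'key': 23, 'val': 38, 'extra': 184}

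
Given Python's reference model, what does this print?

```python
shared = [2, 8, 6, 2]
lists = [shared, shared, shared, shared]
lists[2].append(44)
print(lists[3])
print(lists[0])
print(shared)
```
[2, 8, 6, 2, 44]
[2, 8, 6, 2, 44]
[2, 8, 6, 2, 44]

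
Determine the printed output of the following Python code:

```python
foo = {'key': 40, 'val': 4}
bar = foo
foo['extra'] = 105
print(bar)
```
{'key': 40, 'val': 4, 'extra': 105}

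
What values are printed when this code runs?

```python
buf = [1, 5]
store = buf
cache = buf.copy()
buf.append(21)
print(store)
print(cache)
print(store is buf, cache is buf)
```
[1, 5, 21]
[1, 5]
True False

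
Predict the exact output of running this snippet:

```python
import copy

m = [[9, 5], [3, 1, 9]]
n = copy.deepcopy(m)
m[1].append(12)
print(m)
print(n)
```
[[9, 5], [3, 1, 9, 12]]
[[9, 5], [3, 1, 9]]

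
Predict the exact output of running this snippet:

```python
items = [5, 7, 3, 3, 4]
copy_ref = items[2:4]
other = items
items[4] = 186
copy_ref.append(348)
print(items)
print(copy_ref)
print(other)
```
[5, 7, 3, 3, 186]
[3, 3, 348]
[5, 7, 3, 3, 186]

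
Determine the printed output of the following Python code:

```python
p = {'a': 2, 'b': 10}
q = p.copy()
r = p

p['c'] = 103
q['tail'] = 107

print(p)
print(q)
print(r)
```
{'a': 2, 'b': 10, 'c': 103}
{'a': 2, 'b': 10, 'tail': 107}
{'a': 2, 'b': 10, 'c': 103}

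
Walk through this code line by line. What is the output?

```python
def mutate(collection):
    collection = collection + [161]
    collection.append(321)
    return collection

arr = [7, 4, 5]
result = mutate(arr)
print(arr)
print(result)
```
[7, 4, 5]
[7, 4, 5, 161, 321]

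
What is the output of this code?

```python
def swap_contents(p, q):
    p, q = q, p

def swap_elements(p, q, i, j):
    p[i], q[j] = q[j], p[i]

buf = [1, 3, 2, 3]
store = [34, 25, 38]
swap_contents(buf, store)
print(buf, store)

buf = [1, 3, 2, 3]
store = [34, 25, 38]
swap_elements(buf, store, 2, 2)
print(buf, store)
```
[1, 3, 2, 3] [34, 25, 38]
[1, 3, 38, 3] [34, 25, 2]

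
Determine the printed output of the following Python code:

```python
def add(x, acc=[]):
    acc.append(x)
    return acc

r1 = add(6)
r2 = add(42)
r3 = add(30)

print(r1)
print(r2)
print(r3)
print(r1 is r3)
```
[6, 42, 30]
[6, 42, 30]
[6, 42, 30]
True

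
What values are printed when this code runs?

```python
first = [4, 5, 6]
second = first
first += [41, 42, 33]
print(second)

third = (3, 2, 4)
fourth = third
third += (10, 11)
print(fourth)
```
[4, 5, 6, 41, 42, 33]
(3, 2, 4)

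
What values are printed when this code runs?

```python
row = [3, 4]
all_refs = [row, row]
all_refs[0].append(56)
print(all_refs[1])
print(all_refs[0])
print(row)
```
[3, 4, 56]
[3, 4, 56]
[3, 4, 56]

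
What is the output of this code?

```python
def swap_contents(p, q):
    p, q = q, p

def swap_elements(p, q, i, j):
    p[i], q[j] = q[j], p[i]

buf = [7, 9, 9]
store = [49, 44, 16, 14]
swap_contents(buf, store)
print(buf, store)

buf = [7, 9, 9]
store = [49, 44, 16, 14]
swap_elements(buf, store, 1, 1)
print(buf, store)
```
[7, 9, 9] [49, 44, 16, 14]
[7, 44, 9] [49, 9, 16, 14]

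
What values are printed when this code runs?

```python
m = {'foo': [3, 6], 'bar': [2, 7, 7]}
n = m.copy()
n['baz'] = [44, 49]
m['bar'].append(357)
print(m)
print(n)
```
{'foo': [3, 6], 'bar': [2, 7, 7, 357]}
{'foo': [3, 6], 'bar': [2, 7, 7, 357], 'baz': [44, 49]}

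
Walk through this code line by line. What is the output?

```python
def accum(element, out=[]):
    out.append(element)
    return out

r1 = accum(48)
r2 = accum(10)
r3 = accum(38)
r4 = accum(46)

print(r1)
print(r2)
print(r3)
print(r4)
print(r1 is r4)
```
[48, 10, 38, 46]
[48, 10, 38, 46]
[48, 10, 38, 46]
[48, 10, 38, 46]
True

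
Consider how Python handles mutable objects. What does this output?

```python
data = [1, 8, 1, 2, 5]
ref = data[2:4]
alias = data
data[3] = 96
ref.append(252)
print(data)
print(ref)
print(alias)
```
[1, 8, 1, 96, 5]
[1, 2, 252]
[1, 8, 1, 96, 5]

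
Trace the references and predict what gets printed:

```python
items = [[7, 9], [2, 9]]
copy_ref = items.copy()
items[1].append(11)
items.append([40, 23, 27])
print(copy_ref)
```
[[7, 9], [2, 9, 11]]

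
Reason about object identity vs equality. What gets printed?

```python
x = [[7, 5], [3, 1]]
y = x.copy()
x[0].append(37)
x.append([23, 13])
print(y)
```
[[7, 5, 37], [3, 1]]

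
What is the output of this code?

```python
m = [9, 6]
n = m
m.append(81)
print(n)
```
[9, 6, 81]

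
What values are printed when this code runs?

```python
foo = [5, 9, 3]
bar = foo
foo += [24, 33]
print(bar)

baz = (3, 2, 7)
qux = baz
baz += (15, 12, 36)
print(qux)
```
[5, 9, 3, 24, 33]
(3, 2, 7)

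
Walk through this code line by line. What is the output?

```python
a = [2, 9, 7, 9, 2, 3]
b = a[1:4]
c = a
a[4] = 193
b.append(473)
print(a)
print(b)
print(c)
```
[2, 9, 7, 9, 193, 3]
[9, 7, 9, 473]
[2, 9, 7, 9, 193, 3]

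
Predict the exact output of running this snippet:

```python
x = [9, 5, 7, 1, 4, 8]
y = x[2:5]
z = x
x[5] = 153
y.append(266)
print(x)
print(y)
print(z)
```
[9, 5, 7, 1, 4, 153]
[7, 1, 4, 266]
[9, 5, 7, 1, 4, 153]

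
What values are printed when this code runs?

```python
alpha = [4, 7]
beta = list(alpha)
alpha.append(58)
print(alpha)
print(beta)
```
[4, 7, 58]
[4, 7]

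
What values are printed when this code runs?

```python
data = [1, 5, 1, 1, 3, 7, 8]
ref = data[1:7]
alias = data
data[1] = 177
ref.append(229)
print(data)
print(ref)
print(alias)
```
[1, 177, 1, 1, 3, 7, 8]
[5, 1, 1, 3, 7, 8, 229]
[1, 177, 1, 1, 3, 7, 8]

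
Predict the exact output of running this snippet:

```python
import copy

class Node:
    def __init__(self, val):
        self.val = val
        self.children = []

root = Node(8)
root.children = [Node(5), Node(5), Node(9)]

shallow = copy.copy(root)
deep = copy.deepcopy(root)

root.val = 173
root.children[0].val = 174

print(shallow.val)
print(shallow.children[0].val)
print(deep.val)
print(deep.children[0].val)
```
8
174
8
5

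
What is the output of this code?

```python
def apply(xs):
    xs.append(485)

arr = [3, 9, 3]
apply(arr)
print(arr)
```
[3, 9, 3, 485]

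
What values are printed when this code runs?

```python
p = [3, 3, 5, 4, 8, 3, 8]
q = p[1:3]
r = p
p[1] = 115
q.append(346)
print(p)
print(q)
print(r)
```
[3, 115, 5, 4, 8, 3, 8]
[3, 5, 346]
[3, 115, 5, 4, 8, 3, 8]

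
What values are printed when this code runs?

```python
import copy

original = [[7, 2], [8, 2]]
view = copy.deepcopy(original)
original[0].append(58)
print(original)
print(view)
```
[[7, 2, 58], [8, 2]]
[[7, 2], [8, 2]]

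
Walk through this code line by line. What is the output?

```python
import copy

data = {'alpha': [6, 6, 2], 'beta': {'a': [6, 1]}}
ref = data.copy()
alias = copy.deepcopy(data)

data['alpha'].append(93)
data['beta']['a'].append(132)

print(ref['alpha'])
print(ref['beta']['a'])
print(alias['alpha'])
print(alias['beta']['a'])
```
[6, 6, 2, 93]
[6, 1, 132]
[6, 6, 2]
[6, 1]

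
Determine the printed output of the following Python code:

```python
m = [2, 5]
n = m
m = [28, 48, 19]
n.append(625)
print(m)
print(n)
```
[28, 48, 19]
[2, 5, 625]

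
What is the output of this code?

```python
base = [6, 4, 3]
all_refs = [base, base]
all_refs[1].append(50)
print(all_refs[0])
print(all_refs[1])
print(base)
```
[6, 4, 3, 50]
[6, 4, 3, 50]
[6, 4, 3, 50]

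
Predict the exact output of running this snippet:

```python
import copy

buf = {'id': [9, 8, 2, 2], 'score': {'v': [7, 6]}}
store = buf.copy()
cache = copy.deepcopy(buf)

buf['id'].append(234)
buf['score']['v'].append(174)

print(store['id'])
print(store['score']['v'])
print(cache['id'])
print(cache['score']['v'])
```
[9, 8, 2, 2, 234]
[7, 6, 174]
[9, 8, 2, 2]
[7, 6]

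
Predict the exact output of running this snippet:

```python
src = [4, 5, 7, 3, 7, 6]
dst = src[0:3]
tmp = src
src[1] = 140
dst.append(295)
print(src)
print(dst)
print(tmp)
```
[4, 140, 7, 3, 7, 6]
[4, 5, 7, 295]
[4, 140, 7, 3, 7, 6]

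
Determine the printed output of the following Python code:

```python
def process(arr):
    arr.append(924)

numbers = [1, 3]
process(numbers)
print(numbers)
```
[1, 3, 924]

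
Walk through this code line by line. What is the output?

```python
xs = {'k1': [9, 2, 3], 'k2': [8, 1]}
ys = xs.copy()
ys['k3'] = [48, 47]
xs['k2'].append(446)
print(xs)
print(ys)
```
{'k1': [9, 2, 3], 'k2': [8, 1, 446]}
{'k1': [9, 2, 3], 'k2': [8, 1, 446], 'k3': [48, 47]}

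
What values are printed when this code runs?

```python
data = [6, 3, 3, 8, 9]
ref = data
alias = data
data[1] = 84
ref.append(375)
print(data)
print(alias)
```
[6, 84, 3, 8, 9, 375]
[6, 84, 3, 8, 9, 375]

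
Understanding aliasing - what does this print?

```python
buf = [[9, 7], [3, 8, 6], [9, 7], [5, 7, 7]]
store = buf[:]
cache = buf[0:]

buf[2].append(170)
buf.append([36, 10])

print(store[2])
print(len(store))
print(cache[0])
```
[9, 7, 170]
4
[9, 7]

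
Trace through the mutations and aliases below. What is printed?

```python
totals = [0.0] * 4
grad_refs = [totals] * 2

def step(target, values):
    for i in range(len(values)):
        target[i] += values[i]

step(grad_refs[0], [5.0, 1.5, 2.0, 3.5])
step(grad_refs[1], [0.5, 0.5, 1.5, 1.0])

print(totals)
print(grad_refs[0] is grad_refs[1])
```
[5.5, 2.0, 3.5, 4.5]
True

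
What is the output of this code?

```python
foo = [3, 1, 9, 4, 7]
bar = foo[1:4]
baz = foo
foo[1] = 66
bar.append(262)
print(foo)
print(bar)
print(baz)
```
[3, 66, 9, 4, 7]
[1, 9, 4, 262]
[3, 66, 9, 4, 7]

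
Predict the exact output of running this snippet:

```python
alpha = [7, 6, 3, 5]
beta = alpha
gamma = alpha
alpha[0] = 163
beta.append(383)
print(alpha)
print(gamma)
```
[163, 6, 3, 5, 383]
[163, 6, 3, 5, 383]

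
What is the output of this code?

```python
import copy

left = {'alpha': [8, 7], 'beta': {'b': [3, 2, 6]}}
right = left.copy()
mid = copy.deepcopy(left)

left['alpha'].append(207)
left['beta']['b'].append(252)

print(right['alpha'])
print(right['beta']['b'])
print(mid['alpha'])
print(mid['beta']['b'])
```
[8, 7, 207]
[3, 2, 6, 252]
[8, 7]
[3, 2, 6]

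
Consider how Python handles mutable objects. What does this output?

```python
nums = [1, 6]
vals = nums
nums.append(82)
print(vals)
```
[1, 6, 82]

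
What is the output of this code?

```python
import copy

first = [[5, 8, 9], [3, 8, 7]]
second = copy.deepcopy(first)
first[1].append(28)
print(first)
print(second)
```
[[5, 8, 9], [3, 8, 7, 28]]
[[5, 8, 9], [3, 8, 7]]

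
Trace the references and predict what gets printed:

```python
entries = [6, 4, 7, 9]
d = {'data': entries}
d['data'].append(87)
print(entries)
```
[6, 4, 7, 9, 87]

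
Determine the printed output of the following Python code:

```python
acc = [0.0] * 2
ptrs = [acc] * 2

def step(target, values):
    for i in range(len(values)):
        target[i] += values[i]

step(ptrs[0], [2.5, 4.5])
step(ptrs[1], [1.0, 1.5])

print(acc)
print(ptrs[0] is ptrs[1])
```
[3.5, 6.0]
True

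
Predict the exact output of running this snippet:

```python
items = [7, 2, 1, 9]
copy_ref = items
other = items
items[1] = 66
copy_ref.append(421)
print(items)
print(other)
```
[7, 66, 1, 9, 421]
[7, 66, 1, 9, 421]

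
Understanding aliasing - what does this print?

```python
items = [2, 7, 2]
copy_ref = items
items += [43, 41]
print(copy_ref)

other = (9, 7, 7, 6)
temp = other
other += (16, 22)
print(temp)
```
[2, 7, 2, 43, 41]
(9, 7, 7, 6)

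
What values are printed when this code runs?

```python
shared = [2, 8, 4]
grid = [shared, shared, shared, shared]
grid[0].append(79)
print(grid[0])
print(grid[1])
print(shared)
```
[2, 8, 4, 79]
[2, 8, 4, 79]
[2, 8, 4, 79]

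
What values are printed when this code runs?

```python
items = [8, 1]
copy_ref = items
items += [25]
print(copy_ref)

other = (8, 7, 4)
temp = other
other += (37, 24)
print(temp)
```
[8, 1, 25]
(8, 7, 4)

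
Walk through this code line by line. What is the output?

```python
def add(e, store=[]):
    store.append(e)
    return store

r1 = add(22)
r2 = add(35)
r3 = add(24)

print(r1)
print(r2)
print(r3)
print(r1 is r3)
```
[22, 35, 24]
[22, 35, 24]
[22, 35, 24]
True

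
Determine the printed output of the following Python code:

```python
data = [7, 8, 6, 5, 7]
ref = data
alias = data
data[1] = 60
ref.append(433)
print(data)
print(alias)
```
[7, 60, 6, 5, 7, 433]
[7, 60, 6, 5, 7, 433]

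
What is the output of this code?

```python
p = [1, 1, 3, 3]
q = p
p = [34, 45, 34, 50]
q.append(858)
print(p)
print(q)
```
[34, 45, 34, 50]
[1, 1, 3, 3, 858]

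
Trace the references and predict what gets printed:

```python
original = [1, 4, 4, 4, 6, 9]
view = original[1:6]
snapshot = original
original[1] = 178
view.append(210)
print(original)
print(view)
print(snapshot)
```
[1, 178, 4, 4, 6, 9]
[4, 4, 4, 6, 9, 210]
[1, 178, 4, 4, 6, 9]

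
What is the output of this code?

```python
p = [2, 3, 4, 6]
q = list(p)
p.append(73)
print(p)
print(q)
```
[2, 3, 4, 6, 73]
[2, 3, 4, 6]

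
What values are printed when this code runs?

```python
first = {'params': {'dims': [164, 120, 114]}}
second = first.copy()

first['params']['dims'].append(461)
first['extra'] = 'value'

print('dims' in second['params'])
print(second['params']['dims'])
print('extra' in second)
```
True
[164, 120, 114, 461]
False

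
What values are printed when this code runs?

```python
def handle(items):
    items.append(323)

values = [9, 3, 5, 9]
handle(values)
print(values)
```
[9, 3, 5, 9, 323]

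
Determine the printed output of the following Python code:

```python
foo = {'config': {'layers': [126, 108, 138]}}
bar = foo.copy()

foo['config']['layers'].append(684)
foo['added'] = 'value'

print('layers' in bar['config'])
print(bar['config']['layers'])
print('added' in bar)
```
True
[126, 108, 138, 684]
False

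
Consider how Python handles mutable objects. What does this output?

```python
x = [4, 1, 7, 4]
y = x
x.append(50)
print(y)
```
[4, 1, 7, 4, 50]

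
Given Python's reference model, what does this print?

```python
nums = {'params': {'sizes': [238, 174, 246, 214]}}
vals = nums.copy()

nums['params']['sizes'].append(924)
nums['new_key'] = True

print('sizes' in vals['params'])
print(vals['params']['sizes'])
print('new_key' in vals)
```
True
[238, 174, 246, 214, 924]
False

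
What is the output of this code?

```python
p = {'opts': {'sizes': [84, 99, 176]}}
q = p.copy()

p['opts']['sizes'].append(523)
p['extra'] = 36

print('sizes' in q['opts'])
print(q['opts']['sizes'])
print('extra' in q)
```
True
[84, 99, 176, 523]
False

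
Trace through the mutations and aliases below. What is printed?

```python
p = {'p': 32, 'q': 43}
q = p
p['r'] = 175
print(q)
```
{'p': 32, 'q': 43, 'r': 175}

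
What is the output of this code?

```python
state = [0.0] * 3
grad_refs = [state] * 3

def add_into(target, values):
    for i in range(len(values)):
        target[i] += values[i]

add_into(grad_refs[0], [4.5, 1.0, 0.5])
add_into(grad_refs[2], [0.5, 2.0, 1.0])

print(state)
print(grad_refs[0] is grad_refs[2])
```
[5.0, 3.0, 1.5]
True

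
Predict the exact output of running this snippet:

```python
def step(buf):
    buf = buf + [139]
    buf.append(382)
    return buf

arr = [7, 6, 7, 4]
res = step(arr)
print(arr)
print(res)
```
[7, 6, 7, 4]
[7, 6, 7, 4, 139, 382]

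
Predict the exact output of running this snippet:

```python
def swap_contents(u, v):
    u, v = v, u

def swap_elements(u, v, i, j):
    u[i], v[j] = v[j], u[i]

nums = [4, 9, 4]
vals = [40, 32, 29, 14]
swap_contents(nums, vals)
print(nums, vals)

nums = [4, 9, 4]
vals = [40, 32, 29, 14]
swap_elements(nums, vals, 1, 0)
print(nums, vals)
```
[4, 9, 4] [40, 32, 29, 14]
[4, 40, 4] [9, 32, 29, 14]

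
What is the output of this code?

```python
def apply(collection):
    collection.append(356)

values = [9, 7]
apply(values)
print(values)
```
[9, 7, 356]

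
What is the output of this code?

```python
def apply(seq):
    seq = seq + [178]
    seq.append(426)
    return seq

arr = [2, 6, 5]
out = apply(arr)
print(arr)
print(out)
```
[2, 6, 5]
[2, 6, 5, 178, 426]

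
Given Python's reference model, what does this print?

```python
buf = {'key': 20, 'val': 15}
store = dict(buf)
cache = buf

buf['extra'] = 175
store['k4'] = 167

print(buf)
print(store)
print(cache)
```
{'key': 20, 'val': 15, 'extra': 175}
{'key': 20, 'val': 15, 'k4': 167}
{'key': 20, 'val': 15, 'extra': 175}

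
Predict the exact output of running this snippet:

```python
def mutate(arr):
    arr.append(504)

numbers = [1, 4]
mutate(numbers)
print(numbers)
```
[1, 4, 504]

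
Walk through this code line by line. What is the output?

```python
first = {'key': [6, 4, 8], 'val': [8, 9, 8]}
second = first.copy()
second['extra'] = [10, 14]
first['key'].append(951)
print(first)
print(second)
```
{'key': [6, 4, 8, 951], 'val': [8, 9, 8]}
{'key': [6, 4, 8, 951], 'val': [8, 9, 8], 'extra': [10, 14]}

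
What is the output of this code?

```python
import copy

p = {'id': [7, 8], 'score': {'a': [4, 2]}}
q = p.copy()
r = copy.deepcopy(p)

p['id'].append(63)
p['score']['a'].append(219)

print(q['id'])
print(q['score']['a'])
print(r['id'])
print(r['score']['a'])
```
[7, 8, 63]
[4, 2, 219]
[7, 8]
[4, 2]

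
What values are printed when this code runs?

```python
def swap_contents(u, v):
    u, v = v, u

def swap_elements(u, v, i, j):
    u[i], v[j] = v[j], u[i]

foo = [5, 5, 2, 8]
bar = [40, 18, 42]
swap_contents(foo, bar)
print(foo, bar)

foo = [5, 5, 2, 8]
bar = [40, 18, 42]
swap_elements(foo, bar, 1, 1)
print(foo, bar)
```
[5, 5, 2, 8] [40, 18, 42]
[5, 18, 2, 8] [40, 5, 42]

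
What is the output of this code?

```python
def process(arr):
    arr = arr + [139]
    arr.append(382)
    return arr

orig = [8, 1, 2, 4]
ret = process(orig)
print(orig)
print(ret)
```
[8, 1, 2, 4]
[8, 1, 2, 4, 139, 382]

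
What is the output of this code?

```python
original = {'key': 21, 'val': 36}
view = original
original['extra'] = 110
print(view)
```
{'key': 21, 'val': 36, 'extra': 110}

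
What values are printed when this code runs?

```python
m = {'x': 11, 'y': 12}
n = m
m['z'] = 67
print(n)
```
{'x': 11, 'y': 12, 'z': 67}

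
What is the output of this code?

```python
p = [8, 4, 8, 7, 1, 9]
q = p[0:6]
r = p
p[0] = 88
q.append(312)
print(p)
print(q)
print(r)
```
[88, 4, 8, 7, 1, 9]
[8, 4, 8, 7, 1, 9, 312]
[88, 4, 8, 7, 1, 9]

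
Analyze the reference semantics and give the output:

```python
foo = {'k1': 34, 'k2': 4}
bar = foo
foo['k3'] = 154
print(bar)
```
{'k1': 34, 'k2': 4, 'k3': 154}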